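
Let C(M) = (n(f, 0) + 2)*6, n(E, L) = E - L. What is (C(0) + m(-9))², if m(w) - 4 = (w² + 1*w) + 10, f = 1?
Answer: 10816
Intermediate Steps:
m(w) = 14 + w + w² (m(w) = 4 + ((w² + 1*w) + 10) = 4 + ((w² + w) + 10) = 4 + ((w + w²) + 10) = 4 + (10 + w + w²) = 14 + w + w²)
C(M) = 18 (C(M) = ((1 - 1*0) + 2)*6 = ((1 + 0) + 2)*6 = (1 + 2)*6 = 3*6 = 18)
(C(0) + m(-9))² = (18 + (14 - 9 + (-9)²))² = (18 + (14 - 9 + 81))² = (18 + 86)² = 104² = 10816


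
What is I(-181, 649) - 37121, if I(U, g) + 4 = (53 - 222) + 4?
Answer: -37290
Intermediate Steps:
I(U, g) = -169 (I(U, g) = -4 + ((53 - 222) + 4) = -4 + (-169 + 4) = -4 - 165 = -169)
I(-181, 649) - 37121 = -169 - 37121 = -37290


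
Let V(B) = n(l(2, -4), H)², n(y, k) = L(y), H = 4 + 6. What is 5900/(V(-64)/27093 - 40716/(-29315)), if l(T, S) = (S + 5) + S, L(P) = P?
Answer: 16830500/3963 ≈ 4246.9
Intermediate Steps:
l(T, S) = 5 + 2*S (l(T, S) = (5 + S) + S = 5 + 2*S)
H = 10
n(y, k) = y
V(B) = 9 (V(B) = (5 + 2*(-4))² = (5 - 8)² = (-3)² = 9)
5900/(V(-64)/27093 - 40716/(-29315)) = 5900/(9/27093 - 40716/(-29315)) = 5900/(9*(1/27093) - 40716*(-1/29315)) = 5900/(3/9031 + 3132/2255) = 5900/(233817/168305) = 5900*(168305/233817) = 16830500/3963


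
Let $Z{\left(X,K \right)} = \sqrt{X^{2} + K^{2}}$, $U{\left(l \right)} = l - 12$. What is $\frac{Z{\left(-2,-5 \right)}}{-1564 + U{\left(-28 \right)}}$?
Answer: $- \frac{\sqrt{29}}{1604} \approx -0.0033573$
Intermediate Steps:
$U{\left(l \right)} = -12 + l$ ($U{\left(l \right)} = l - 12 = -12 + l$)
$Z{\left(X,K \right)} = \sqrt{K^{2} + X^{2}}$
$\frac{Z{\left(-2,-5 \right)}}{-1564 + U{\left(-28 \right)}} = \frac{\sqrt{\left(-5\right)^{2} + \left(-2\right)^{2}}}{-1564 - 40} = \frac{\sqrt{25 + 4}}{-1564 - 40} = \frac{\sqrt{29}}{-1604} = - \frac{\sqrt{29}}{1604}$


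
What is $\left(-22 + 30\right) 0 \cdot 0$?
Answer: $0$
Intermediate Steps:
$\left(-22 + 30\right) 0 \cdot 0 = 8 \cdot 0 = 0$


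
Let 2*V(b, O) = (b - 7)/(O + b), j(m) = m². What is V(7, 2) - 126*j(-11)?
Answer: -15246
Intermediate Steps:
V(b, O) = (-7 + b)/(2*(O + b)) (V(b, O) = ((b - 7)/(O + b))/2 = ((-7 + b)/(O + b))/2 = (-7 + b)/(2*(O + b)))
V(7, 2) - 126*j(-11) = (-7 + 7)/(2*(2 + 7)) - 126*(-11)² = (½)*0/9 - 126*121 = (½)*(⅑)*0 - 15246 = 0 - 15246 = -15246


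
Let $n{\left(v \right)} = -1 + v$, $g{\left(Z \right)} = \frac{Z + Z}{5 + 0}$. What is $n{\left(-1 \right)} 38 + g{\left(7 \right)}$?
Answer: $- \frac{366}{5} \approx -73.2$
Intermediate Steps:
$g{\left(Z \right)} = \frac{2 Z}{5}$
$n{\left(-1 \right)} 38 + g{\left(7 \right)} = \left(-1 - 1\right) 38 + \frac{2}{5} \cdot 7 = \left(-2\right) 38 + \frac{14}{5} = -76 + \frac{14}{5} = - \frac{366}{5}$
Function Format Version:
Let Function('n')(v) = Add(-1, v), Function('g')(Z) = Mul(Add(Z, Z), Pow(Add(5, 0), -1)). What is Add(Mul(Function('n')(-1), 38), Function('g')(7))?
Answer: Rational(-366, 5) ≈ -73.200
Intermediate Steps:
Function('g')(Z) = Mul(Rational(2, 5), Z) (Function('g')(Z) = Mul(Mul(2, Z), Pow(5, -1)) = Mul(Mul(2, Z), Rational(1, 5)) = Mul(Rational(2, 5), Z))
Add(Mul(Function('n')(-1), 38), Function('g')(7)) = Add(Mul(Add(-1, -1), 38), Mul(Rational(2, 5), 7)) = Add(Mul(-2, 38), Rational(14, 5)) = Add(-76, Rational(14, 5)) = Rational(-366, 5)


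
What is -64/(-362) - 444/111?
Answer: -692/181 ≈ -3.8232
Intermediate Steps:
-64/(-362) - 444/111 = -64*(-1/362) - 444*1/111 = 32/181 - 4 = -692/181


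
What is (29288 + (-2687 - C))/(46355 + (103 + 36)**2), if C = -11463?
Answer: 244/421 ≈ 0.57957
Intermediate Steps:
(29288 + (-2687 - C))/(46355 + (103 + 36)**2) = (29288 + (-2687 - 1*(-11463)))/(46355 + (103 + 36)**2) = (29288 + (-2687 + 11463))/(46355 + 139**2) = (29288 + 8776)/(46355 + 19321) = 38064/65676 = 38064*(1/65676) = 244/421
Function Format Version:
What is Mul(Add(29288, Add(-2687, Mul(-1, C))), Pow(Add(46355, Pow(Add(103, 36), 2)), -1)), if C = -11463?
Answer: Rational(244, 421) ≈ 0.57957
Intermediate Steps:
Mul(Add(29288, Add(-2687, Mul(-1, C))), Pow(Add(46355, Pow(Add(103, 36), 2)), -1)) = Mul(Add(29288, Add(-2687, Mul(-1, -11463))), Pow(Add(46355, Pow(Add(103, 36), 2)), -1)) = Mul(Add(29288, Add(-2687, 11463)), Pow(Add(46355, Pow(139, 2)), -1)) = Mul(Add(29288, 8776), Pow(Add(46355, 19321), -1)) = Mul(38064, Pow(65676, -1)) = Mul(38064, Rational(1, 65676)) = Rational(244, 421)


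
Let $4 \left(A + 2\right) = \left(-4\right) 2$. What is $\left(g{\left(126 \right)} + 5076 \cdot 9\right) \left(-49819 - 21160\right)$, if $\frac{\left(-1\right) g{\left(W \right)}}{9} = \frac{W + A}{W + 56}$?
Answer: $- \frac{295038054405}{91} \approx -3.2422 \cdot 10^{9}$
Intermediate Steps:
$A = -4$ ($A = -2 + \frac{\left(-4\right) 2}{4} = -2 + \frac{1}{4} \left(-8\right) = -2 - 2 = -4$)
$g{\left(W \right)} = - \frac{9 \left(-4 + W\right)}{56 + W}$ ($g{\left(W \right)} = - 9 \frac{W - 4}{W + 56} = - 9 \frac{-4 + W}{56 + W} = - \frac{9 \left(-4 + W\right)}{56 + W}$)
$\left(g{\left(126 \right)} + 5076 \cdot 9\right) \left(-49819 - 21160\right) = \left(\frac{9 \left(4 - 126\right)}{56 + 126} + 5076 \cdot 9\right) \left(-49819 - 21160\right) = \left(\frac{9 \left(4 - 126\right)}{182} + 45684\right) \left(-70979\right) = \left(9 \cdot \frac{1}{182} \left(-122\right) + 45684\right) \left(-70979\right) = \left(- \frac{549}{91} + 45684\right) \left(-70979\right) = \frac{4156695}{91} \left(-70979\right) = - \frac{295038054405}{91}$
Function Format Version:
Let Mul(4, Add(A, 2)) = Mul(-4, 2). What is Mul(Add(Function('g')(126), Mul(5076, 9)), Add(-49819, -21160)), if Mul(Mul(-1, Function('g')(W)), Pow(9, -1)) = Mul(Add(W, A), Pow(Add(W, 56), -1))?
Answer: Rational(-295038054405, 91) ≈ -3.2422e+9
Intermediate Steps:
A = -4 (A = Add(-2, Mul(Rational(1, 4), Mul(-4, 2))) = Add(-2, Mul(Rational(1, 4), -8)) = Add(-2, -2) = -4)
Function('g')(W) = Mul(-9, Pow(Add(56, W), -1), Add(-4, W)) (Function('g')(W) = Mul(-9, Mul(Add(W, -4), Pow(Add(W, 56), -1))) = Mul(-9, Mul(Add(-4, W), Pow(Add(56, W), -1))) = Mul(-9, Mul(Pow(Add(56, W), -1), Add(-4, W))) = Mul(-9, Pow(Add(56, W), -1), Add(-4, W)))
Mul(Add(Function('g')(126), Mul(5076, 9)), Add(-49819, -21160)) = Mul(Add(Mul(9, Pow(Add(56, 126), -1), Add(4, Mul(-1, 126))), Mul(5076, 9)), Add(-49819, -21160)) = Mul(Add(Mul(9, Pow(182, -1), Add(4, -126)), 45684), -70979) = Mul(Add(Mul(9, Rational(1, 182), -122), 45684), -70979) = Mul(Add(Rational(-549, 91), 45684), -70979) = Mul(Rational(4156695, 91), -70979) = Rational(-295038054405, 91)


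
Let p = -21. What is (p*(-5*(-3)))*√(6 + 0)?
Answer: -315*√6 ≈ -771.59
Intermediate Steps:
(p*(-5*(-3)))*√(6 + 0) = (-(-105)*(-3))*√(6 + 0) = (-21*15)*√6 = -315*√6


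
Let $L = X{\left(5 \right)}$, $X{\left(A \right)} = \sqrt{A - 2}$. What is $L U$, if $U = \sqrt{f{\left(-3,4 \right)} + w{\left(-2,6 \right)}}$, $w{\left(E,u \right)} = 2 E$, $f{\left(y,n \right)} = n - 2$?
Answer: $i \sqrt{6} \approx 2.4495 i$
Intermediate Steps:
$f{\left(y,n \right)} = -2 + n$ ($f{\left(y,n \right)} = n - 2 = -2 + n$)
$X{\left(A \right)} = \sqrt{-2 + A}$
$L = \sqrt{3}$ ($L = \sqrt{-2 + 5} = \sqrt{3} \approx 1.732$)
$U = i \sqrt{2}$ ($U = \sqrt{\left(-2 + 4\right) + 2 \left(-2\right)} = \sqrt{2 - 4} = \sqrt{-2} = i \sqrt{2} \approx 1.4142 i$)
$L U = \sqrt{3} i \sqrt{2} = i \sqrt{6}$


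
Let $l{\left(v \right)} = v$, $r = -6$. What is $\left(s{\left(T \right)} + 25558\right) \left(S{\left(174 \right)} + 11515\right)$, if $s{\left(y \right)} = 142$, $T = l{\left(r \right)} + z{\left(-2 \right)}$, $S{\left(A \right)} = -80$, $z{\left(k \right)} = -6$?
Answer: $293879500$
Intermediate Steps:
$T = -12$ ($T = -6 - 6 = -12$)
$\left(s{\left(T \right)} + 25558\right) \left(S{\left(174 \right)} + 11515\right) = \left(142 + 25558\right) \left(-80 + 11515\right) = 25700 \cdot 11435 = 293879500$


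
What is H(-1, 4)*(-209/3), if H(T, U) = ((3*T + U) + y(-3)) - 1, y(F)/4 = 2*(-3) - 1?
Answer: 5852/3 ≈ 1950.7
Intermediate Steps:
y(F) = -28 (y(F) = 4*(2*(-3) - 1) = 4*(-6 - 1) = 4*(-7) = -28)
H(T, U) = -29 + U + 3*T (H(T, U) = ((3*T + U) - 28) - 1 = ((U + 3*T) - 28) - 1 = (-28 + U + 3*T) - 1 = -29 + U + 3*T)
H(-1, 4)*(-209/3) = (-29 + 4 + 3*(-1))*(-209/3) = (-29 + 4 - 3)*(-209*⅓) = -28*(-209/3) = 5852/3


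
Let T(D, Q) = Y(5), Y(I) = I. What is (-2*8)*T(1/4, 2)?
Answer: -80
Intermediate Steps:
T(D, Q) = 5
(-2*8)*T(1/4, 2) = -2*8*5 = -16*5 = -80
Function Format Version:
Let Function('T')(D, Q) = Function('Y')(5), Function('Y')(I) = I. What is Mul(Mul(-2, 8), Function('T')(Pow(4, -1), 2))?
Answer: -80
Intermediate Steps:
Function('T')(D, Q) = 5
Mul(Mul(-2, 8), Function('T')(Pow(4, -1), 2)) = Mul(Mul(-2, 8), 5) = Mul(-16, 5) = -80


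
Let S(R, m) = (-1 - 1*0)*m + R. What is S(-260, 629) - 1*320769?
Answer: -321658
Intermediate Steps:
S(R, m) = R - m (S(R, m) = (-1 + 0)*m + R = -m + R = R - m)
S(-260, 629) - 1*320769 = (-260 - 1*629) - 1*320769 = (-260 - 629) - 320769 = -889 - 320769 = -321658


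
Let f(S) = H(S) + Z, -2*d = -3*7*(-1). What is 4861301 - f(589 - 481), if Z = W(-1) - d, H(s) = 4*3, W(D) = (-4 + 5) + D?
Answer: 9722557/2 ≈ 4.8613e+6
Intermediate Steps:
W(D) = 1 + D
d = -21/2 (d = -(-3*7)*(-1)/2 = -(-21)*(-1)/2 = -½*21 = -21/2 ≈ -10.500)
H(s) = 12
Z = 21/2 (Z = (1 - 1) - 1*(-21/2) = 0 + 21/2 = 21/2 ≈ 10.500)
f(S) = 45/2 (f(S) = 12 + 21/2 = 45/2)
4861301 - f(589 - 481) = 4861301 - 1*45/2 = 4861301 - 45/2 = 9722557/2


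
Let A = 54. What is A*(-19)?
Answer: -1026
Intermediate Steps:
A*(-19) = 54*(-19) = -1026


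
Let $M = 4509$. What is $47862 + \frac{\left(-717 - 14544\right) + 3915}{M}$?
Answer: $\frac{71932804}{1503} \approx 47860.0$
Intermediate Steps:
$47862 + \frac{\left(-717 - 14544\right) + 3915}{M} = 47862 + \frac{\left(-717 - 14544\right) + 3915}{4509} = 47862 + \left(-15261 + 3915\right) \frac{1}{4509} = 47862 - \frac{3782}{1503} = \frac{71932804}{1503}$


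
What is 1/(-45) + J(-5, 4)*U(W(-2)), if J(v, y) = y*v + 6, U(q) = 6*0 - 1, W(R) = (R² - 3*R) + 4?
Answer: 629/45 ≈ 13.978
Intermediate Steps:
W(R) = 4 + R² - 3*R
U(q) = -1 (U(q) = 0 - 1 = -1)
J(v, y) = 6 + v*y (J(v, y) = v*y + 6 = 6 + v*y)
1/(-45) + J(-5, 4)*U(W(-2)) = 1/(-45) + (6 - 5*4)*(-1) = -1/45 + (6 - 20)*(-1) = -1/45 - 14*(-1) = -1/45 + 14 = 629/45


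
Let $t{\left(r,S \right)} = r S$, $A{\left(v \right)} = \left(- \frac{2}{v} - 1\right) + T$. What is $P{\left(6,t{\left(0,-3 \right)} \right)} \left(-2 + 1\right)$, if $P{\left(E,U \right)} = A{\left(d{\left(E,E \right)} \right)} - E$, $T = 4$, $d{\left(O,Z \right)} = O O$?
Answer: $\frac{55}{18} \approx 3.0556$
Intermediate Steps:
$d{\left(O,Z \right)} = O^{2}$
$A{\left(v \right)} = 3 - \frac{2}{v}$ ($A{\left(v \right)} = \left(- \frac{2}{v} - 1\right) + 4 = \left(-1 - \frac{2}{v}\right) + 4 = 3 - \frac{2}{v}$)
$t{\left(r,S \right)} = S r$
$P{\left(E,U \right)} = 3 - E - \frac{2}{E^{2}}$ ($P{\left(E,U \right)} = \left(3 - \frac{2}{E^{2}}\right) - E = 3 - E - \frac{2}{E^{2}}$)
$P{\left(6,t{\left(0,-3 \right)} \right)} \left(-2 + 1\right) = \left(3 - 6 - \frac{2}{36}\right) \left(-2 + 1\right) = \left(3 - 6 - \frac{1}{18}\right) \left(-1\right) = \left(- \frac{55}{18}\right) \left(-1\right) = \frac{55}{18}$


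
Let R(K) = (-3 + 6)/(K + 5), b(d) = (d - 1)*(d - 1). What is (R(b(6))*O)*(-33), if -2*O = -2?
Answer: -33/10 ≈ -3.3000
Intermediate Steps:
b(d) = (-1 + d)² (b(d) = (-1 + d)*(-1 + d) = (-1 + d)²)
R(K) = 3/(5 + K)
O = 1 (O = -½*(-2) = 1)
(R(b(6))*O)*(-33) = ((3/(5 + (-1 + 6)²))*1)*(-33) = ((3/(5 + 5²))*1)*(-33) = ((3/(5 + 25))*1)*(-33) = ((3/30)*1)*(-33) = ((3*(1/30))*1)*(-33) = ((⅒)*1)*(-33) = (⅒)*(-33) = -33/10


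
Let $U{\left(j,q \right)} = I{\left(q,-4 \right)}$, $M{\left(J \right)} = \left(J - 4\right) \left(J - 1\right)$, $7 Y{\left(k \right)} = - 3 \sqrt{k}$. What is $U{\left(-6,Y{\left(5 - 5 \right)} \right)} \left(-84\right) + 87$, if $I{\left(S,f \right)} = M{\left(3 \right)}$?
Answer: $255$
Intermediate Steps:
$Y{\left(k \right)} = - \frac{3 \sqrt{k}}{7}$ ($Y{\left(k \right)} = \frac{\left(-3\right) \sqrt{k}}{7} = - \frac{3 \sqrt{k}}{7}$)
$M{\left(J \right)} = \left(-1 + J\right) \left(-4 + J\right)$ ($M{\left(J \right)} = \left(-4 + J\right) \left(-1 + J\right) = \left(-1 + J\right) \left(-4 + J\right)$)
$I{\left(S,f \right)} = -2$ ($I{\left(S,f \right)} = 4 + 3^{2} - 15 = 4 + 9 - 15 = -2$)
$U{\left(j,q \right)} = -2$
$U{\left(-6,Y{\left(5 - 5 \right)} \right)} \left(-84\right) + 87 = \left(-2\right) \left(-84\right) + 87 = 168 + 87 = 255$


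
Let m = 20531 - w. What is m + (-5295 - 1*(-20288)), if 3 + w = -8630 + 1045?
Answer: 43112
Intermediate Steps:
w = -7588 (w = -3 + (-8630 + 1045) = -3 - 7585 = -7588)
m = 28119 (m = 20531 - 1*(-7588) = 20531 + 7588 = 28119)
m + (-5295 - 1*(-20288)) = 28119 + (-5295 - 1*(-20288)) = 28119 + (-5295 + 20288) = 28119 + 14993 = 43112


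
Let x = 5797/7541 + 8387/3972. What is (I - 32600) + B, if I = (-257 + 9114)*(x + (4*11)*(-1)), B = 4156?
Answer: -11760733413797/29952852 ≈ -3.9264e+5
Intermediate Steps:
x = 86272051/29952852 (x = 5797*(1/7541) + 8387*(1/3972) = 5797/7541 + 8387/3972 = 86272051/29952852 ≈ 2.8803)
I = -10908754491509/29952852 (I = (-257 + 9114)*(86272051/29952852 + (4*11)*(-1)) = 8857*(86272051/29952852 + 44*(-1)) = 8857*(86272051/29952852 - 44) = 8857*(-1231653437/29952852) = -10908754491509/29952852 ≈ -3.6420e+5)
(I - 32600) + B = (-10908754491509/29952852 - 32600) + 4156 = -11885217466709/29952852 + 4156 = -11760733413797/29952852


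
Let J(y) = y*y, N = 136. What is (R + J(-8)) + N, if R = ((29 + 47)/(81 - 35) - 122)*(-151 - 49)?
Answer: 558200/23 ≈ 24270.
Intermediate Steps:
J(y) = y²
R = 553600/23 (R = (76/46 - 122)*(-200) = (76*(1/46) - 122)*(-200) = (38/23 - 122)*(-200) = -2768/23*(-200) = 553600/23 ≈ 24070.)
(R + J(-8)) + N = (553600/23 + (-8)²) + 136 = (553600/23 + 64) + 136 = 555072/23 + 136 = 558200/23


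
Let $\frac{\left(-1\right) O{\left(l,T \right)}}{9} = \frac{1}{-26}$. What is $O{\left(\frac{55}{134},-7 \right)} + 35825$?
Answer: $\frac{931459}{26} \approx 35825.0$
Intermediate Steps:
$O{\left(l,T \right)} = \frac{9}{26}$ ($O{\left(l,T \right)} = - \frac{9}{-26} = \left(-9\right) \left(- \frac{1}{26}\right) = \frac{9}{26}$)
$O{\left(\frac{55}{134},-7 \right)} + 35825 = \frac{9}{26} + 35825 = \frac{931459}{26}$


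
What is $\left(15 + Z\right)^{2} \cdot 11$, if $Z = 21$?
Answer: $14256$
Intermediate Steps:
$\left(15 + Z\right)^{2} \cdot 11 = \left(15 + 21\right)^{2} \cdot 11 = 36^{2} \cdot 11 = 1296 \cdot 11 = 14256$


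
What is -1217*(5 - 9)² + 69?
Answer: -19403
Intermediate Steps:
-1217*(5 - 9)² + 69 = -1217*(-4)² + 69 = -1217*16 + 69 = -19472 + 69 = -19403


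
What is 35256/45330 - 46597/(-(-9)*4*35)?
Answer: -13785463/380772 ≈ -36.204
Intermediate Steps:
35256/45330 - 46597/(-(-9)*4*35) = 35256*(1/45330) - 46597/(-3*(-12)*35) = 5876/7555 - 46597/(36*35) = 5876/7555 - 46597/1260 = -13785463/380772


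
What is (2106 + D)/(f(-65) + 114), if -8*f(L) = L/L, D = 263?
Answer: 18952/911 ≈ 20.804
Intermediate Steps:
f(L) = -1/8 (f(L) = -L/(8*L) = -1/8*1 = -1/8)
(2106 + D)/(f(-65) + 114) = (2106 + 263)/(-1/8 + 114) = 2369/(911/8) = 2369*(8/911) = 18952/911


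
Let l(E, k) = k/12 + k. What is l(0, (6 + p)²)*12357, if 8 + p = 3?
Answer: 53547/4 ≈ 13387.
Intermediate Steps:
p = -5 (p = -8 + 3 = -5)
l(E, k) = 13*k/12 (l(E, k) = k*(1/12) + k = k/12 + k = 13*k/12)
l(0, (6 + p)²)*12357 = (13*(6 - 5)²/12)*12357 = ((13/12)*1²)*12357 = ((13/12)*1)*12357 = (13/12)*12357 = 53547/4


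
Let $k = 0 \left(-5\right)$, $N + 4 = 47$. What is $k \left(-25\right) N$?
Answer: $0$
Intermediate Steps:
$N = 43$ ($N = -4 + 47 = 43$)
$k = 0$
$k \left(-25\right) N = 0 \left(-25\right) 43 = 0 \cdot 43 = 0$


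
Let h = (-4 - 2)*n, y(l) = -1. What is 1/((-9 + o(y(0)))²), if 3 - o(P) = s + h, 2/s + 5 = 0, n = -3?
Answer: 25/13924 ≈ 0.0017955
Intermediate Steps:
s = -⅖ (s = 2/(-5 + 0) = 2/(-5) = 2*(-⅕) = -⅖ ≈ -0.40000)
h = 18 (h = (-4 - 2)*(-3) = -6*(-3) = 18)
o(P) = -73/5 (o(P) = 3 - (-⅖ + 18) = 3 - 1*88/5 = 3 - 88/5 = -73/5)
1/((-9 + o(y(0)))²) = 1/((-9 - 73/5)²) = 1/((-118/5)²) = 1/(13924/25) = 25/13924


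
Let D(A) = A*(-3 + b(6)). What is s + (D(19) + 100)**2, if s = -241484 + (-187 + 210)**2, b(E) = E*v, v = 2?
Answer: -167514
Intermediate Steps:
b(E) = 2*E (b(E) = E*2 = 2*E)
D(A) = 9*A (D(A) = A*(-3 + 2*6) = A*(-3 + 12) = A*9 = 9*A)
s = -240955 (s = -241484 + 23**2 = -241484 + 529 = -240955)
s + (D(19) + 100)**2 = -240955 + (9*19 + 100)**2 = -240955 + (171 + 100)**2 = -240955 + 271**2 = -240955 + 73441 = -167514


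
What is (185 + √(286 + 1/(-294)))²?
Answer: (7770 + √504498)²/1764 ≈ 40768.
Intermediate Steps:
(185 + √(286 + 1/(-294)))² = (185 + √(286 - 1/294))² = (185 + √(84083/294))² = (185 + √504498/42)²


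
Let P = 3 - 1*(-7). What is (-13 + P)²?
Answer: 9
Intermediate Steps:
P = 10 (P = 3 + 7 = 10)
(-13 + P)² = (-13 + 10)² = (-3)² = 9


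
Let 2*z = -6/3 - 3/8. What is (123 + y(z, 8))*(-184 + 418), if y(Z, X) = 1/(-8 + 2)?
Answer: 28743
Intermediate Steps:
z = -19/16 (z = (-6/3 - 3/8)/2 = (-6*⅓ - 3*⅛)/2 = (-2 - 3/8)/2 = (½)*(-19/8) = -19/16 ≈ -1.1875)
y(Z, X) = -⅙ (y(Z, X) = 1/(-6) = -⅙)
(123 + y(z, 8))*(-184 + 418) = (123 - ⅙)*(-184 + 418) = (737/6)*234 = 28743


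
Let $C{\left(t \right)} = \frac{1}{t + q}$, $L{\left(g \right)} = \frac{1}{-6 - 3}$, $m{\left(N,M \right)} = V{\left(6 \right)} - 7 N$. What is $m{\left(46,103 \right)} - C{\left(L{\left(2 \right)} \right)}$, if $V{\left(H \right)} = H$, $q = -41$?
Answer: $- \frac{116911}{370} \approx -315.98$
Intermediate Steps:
$m{\left(N,M \right)} = 6 - 7 N$
$L{\left(g \right)} = - \frac{1}{9}$ ($L{\left(g \right)} = \frac{1}{-9} = - \frac{1}{9}$)
$C{\left(t \right)} = \frac{1}{-41 + t}$ ($C{\left(t \right)} = \frac{1}{t - 41} = \frac{1}{-41 + t}$)
$m{\left(46,103 \right)} - C{\left(L{\left(2 \right)} \right)} = \left(6 - 322\right) - \frac{1}{-41 - \frac{1}{9}} = \left(6 - 322\right) - \frac{1}{- \frac{370}{9}} = -316 - - \frac{9}{370} = -316 + \frac{9}{370} = - \frac{116911}{370}$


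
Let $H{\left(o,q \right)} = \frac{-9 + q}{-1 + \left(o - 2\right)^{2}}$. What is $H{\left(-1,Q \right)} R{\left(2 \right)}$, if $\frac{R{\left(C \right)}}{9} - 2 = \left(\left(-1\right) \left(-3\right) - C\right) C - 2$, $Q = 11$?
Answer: $\frac{9}{2} \approx 4.5$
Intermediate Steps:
$H{\left(o,q \right)} = \frac{-9 + q}{-1 + \left(-2 + o\right)^{2}}$
$R{\left(C \right)} = 9 C \left(3 - C\right)$ ($R{\left(C \right)} = 18 + 9 \left(\left(\left(-1\right) \left(-3\right) - C\right) C - 2\right) = 18 + 9 \left(\left(3 - C\right) C - 2\right) = 18 + 9 \left(C \left(3 - C\right) - 2\right) = 18 + 9 \left(-2 + C \left(3 - C\right)\right) = 18 + \left(-18 + 9 C \left(3 - C\right)\right) = 9 C \left(3 - C\right)$)
$H{\left(-1,Q \right)} R{\left(2 \right)} = \frac{-9 + 11}{-1 + \left(-2 - 1\right)^{2}} \cdot 9 \cdot 2 \left(3 - 2\right) = \frac{1}{-1 + \left(-3\right)^{2}} \cdot 2 \cdot 9 \cdot 2 \left(3 - 2\right) = \frac{1}{-1 + 9} \cdot 2 \cdot 9 \cdot 2 \cdot 1 = \frac{1}{8} \cdot 2 \cdot 18 = \frac{1}{4} \cdot 18 = \frac{9}{2}$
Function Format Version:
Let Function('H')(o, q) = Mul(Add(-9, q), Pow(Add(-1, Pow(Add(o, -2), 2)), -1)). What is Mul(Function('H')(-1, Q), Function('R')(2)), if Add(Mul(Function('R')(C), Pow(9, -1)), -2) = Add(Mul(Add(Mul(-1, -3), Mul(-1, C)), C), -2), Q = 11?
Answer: Rational(9, 2) ≈ 4.5000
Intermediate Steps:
Function('H')(o, q) = Mul(Pow(Add(-1, Pow(Add(-2, o), 2)), -1), Add(-9, q)) (Function('H')(o, q) = Mul(Add(-9, q), Pow(Add(-1, Pow(Add(-2, o), 2)), -1)) = Mul(Pow(Add(-1, Pow(Add(-2, o), 2)), -1), Add(-9, q)))
Function('R')(C) = Mul(9, C, Add(3, Mul(-1, C))) (Function('R')(C) = Add(18, Mul(9, Add(Mul(Add(Mul(-1, -3), Mul(-1, C)), C), -2))) = Add(18, Mul(9, Add(Mul(Add(3, Mul(-1, C)), C), -2))) = Add(18, Mul(9, Add(Mul(C, Add(3, Mul(-1, C))), -2))) = Add(18, Mul(9, Add(-2, Mul(C, Add(3, Mul(-1, C)))))) = Add(18, Add(-18, Mul(9, C, Add(3, Mul(-1, C))))) = Mul(9, C, Add(3, Mul(-1, C))))
Mul(Function('H')(-1, Q), Function('R')(2)) = Mul(Mul(Pow(Add(-1, Pow(Add(-2, -1), 2)), -1), Add(-9, 11)), Mul(9, 2, Add(3, Mul(-1, 2)))) = Mul(Mul(Pow(Add(-1, Pow(-3, 2)), -1), 2), Mul(9, 2, Add(3, -2))) = Mul(Mul(Pow(Add(-1, 9), -1), 2), Mul(9, 2, 1)) = Mul(Mul(Pow(8, -1), 2), 18) = Mul(Mul(Rational(1, 8), 2), 18) = Mul(Rational(1, 4), 18) = Rational(9, 2)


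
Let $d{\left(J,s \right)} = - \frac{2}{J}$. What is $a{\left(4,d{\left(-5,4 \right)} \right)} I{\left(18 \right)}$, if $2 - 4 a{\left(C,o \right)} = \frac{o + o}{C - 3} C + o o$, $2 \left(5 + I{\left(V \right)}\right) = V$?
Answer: $- \frac{34}{25} \approx -1.36$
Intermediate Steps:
$I{\left(V \right)} = -5 + \frac{V}{2}$
$a{\left(C,o \right)} = \frac{1}{2} - \frac{o^{2}}{4} - \frac{C o}{2 \left(-3 + C\right)}$ ($a{\left(C,o \right)} = \frac{1}{2} - \frac{\frac{o + o}{C - 3} C + o o}{4} = \frac{1}{2} - \frac{\frac{2 o}{-3 + C} C + o^{2}}{4} = \frac{1}{2} - \frac{\frac{2 C o}{-3 + C} + o^{2}}{4} = \frac{1}{2} - \frac{o^{2} + \frac{2 C o}{-3 + C}}{4} = \frac{1}{2} - \left(\frac{o^{2}}{4} + \frac{C o}{2 \left(-3 + C\right)}\right) = \frac{1}{2} - \frac{o^{2}}{4} - \frac{C o}{2 \left(-3 + C\right)}$)
$a{\left(4,d{\left(-5,4 \right)} \right)} I{\left(18 \right)} = \frac{-6 + 2 \cdot 4 + 3 \left(- \frac{2}{-5}\right)^{2} - 4 \left(- \frac{2}{-5}\right)^{2} - 8 \left(- \frac{2}{-5}\right)}{4 \left(-3 + 4\right)} \left(-5 + \frac{1}{2} \cdot 18\right) = \frac{-6 + 8 + 3 \left(\left(-2\right) \left(- \frac{1}{5}\right)\right)^{2} - 4 \left(\left(-2\right) \left(- \frac{1}{5}\right)\right)^{2} - 8 \left(\left(-2\right) \left(- \frac{1}{5}\right)\right)}{4 \cdot 1} \left(-5 + 9\right) = \frac{1}{4} \cdot 1 \left(-6 + 8 + 3 \left(\frac{2}{5}\right)^{2} - 4 \left(\frac{2}{5}\right)^{2} - 8 \cdot \frac{2}{5}\right) 4 = \frac{1}{4} \cdot 1 \left(-6 + 8 + 3 \cdot \frac{4}{25} - 4 \cdot \frac{4}{25} - \frac{16}{5}\right) 4 = \frac{1}{4} \cdot 1 \left(-6 + 8 + \frac{12}{25} - \frac{16}{25} - \frac{16}{5}\right) 4 = \frac{1}{4} \cdot 1 \left(- \frac{34}{25}\right) 4 = \left(- \frac{17}{50}\right) 4 = - \frac{34}{25}$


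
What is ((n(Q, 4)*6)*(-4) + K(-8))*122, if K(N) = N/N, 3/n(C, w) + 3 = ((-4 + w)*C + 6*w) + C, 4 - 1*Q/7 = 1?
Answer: -610/7 ≈ -87.143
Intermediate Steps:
Q = 21 (Q = 28 - 7*1 = 28 - 7 = 21)
n(C, w) = 3/(-3 + C + 6*w + C*(-4 + w)) (n(C, w) = 3/(-3 + (((-4 + w)*C + 6*w) + C)) = 3/(-3 + ((C*(-4 + w) + 6*w) + C)) = 3/(-3 + ((6*w + C*(-4 + w)) + C)) = 3/(-3 + (C + 6*w + C*(-4 + w))) = 3/(-3 + C + 6*w + C*(-4 + w)))
K(N) = 1
((n(Q, 4)*6)*(-4) + K(-8))*122 = (((3/(-3 - 3*21 + 6*4 + 21*4))*6)*(-4) + 1)*122 = (((3/(-3 - 63 + 24 + 84))*6)*(-4) + 1)*122 = (((3/42)*6)*(-4) + 1)*122 = (((3*(1/42))*6)*(-4) + 1)*122 = (((1/14)*6)*(-4) + 1)*122 = ((3/7)*(-4) + 1)*122 = (-12/7 + 1)*122 = -5/7*122 = -610/7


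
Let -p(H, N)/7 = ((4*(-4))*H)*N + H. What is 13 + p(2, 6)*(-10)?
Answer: -13287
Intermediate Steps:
p(H, N) = -7*H + 112*H*N (p(H, N) = -7*(((4*(-4))*H)*N + H) = -7*((-16*H)*N + H) = -7*(-16*H*N + H) = -7*(H - 16*H*N) = -7*H + 112*H*N)
13 + p(2, 6)*(-10) = 13 + (7*2*(-1 + 16*6))*(-10) = 13 + (7*2*(-1 + 96))*(-10) = 13 + (7*2*95)*(-10) = 13 + 1330*(-10) = 13 - 13300 = -13287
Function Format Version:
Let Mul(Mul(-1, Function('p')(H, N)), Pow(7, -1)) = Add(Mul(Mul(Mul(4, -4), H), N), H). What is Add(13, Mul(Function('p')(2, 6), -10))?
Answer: -13287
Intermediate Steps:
Function('p')(H, N) = Add(Mul(-7, H), Mul(112, H, N)) (Function('p')(H, N) = Mul(-7, Add(Mul(Mul(Mul(4, -4), H), N), H)) = Mul(-7, Add(Mul(Mul(-16, H), N), H)) = Mul(-7, Add(Mul(-16, H, N), H)) = Mul(-7, Add(H, Mul(-16, H, N))) = Add(Mul(-7, H), Mul(112, H, N)))
Add(13, Mul(Function('p')(2, 6), -10)) = Add(13, Mul(Mul(7, 2, Add(-1, Mul(16, 6))), -10)) = Add(13, Mul(Mul(7, 2, Add(-1, 96)), -10)) = Add(13, Mul(Mul(7, 2, 95), -10)) = Add(13, Mul(1330, -10)) = Add(13, -13300) = -13287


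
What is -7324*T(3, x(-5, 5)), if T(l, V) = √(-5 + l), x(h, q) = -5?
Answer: -7324*I*√2 ≈ -10358.0*I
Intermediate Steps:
-7324*T(3, x(-5, 5)) = -7324*√(-5 + 3) = -7324*I*√2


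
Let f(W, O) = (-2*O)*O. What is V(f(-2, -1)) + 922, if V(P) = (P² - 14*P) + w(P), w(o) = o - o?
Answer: 954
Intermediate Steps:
w(o) = 0
f(W, O) = -2*O²
V(P) = P² - 14*P (V(P) = (P² - 14*P) + 0 = P² - 14*P)
V(f(-2, -1)) + 922 = (-2*(-1)²)*(-14 - 2*(-1)²) + 922 = (-2*1)*(-14 - 2*1) + 922 = -2*(-14 - 2) + 922 = -2*(-16) + 922 = 32 + 922 = 954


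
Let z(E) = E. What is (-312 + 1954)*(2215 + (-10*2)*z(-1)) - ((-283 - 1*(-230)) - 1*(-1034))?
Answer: 3668889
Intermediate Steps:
(-312 + 1954)*(2215 + (-10*2)*z(-1)) - ((-283 - 1*(-230)) - 1*(-1034)) = (-312 + 1954)*(2215 - 10*2*(-1)) - ((-283 - 1*(-230)) - 1*(-1034)) = 1642*(2215 - 20*(-1)) - ((-283 + 230) + 1034) = 1642*(2215 + 20) - (-53 + 1034) = 1642*2235 - 1*981 = 3669870 - 981 = 3668889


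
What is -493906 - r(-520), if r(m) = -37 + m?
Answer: -493349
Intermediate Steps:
-493906 - r(-520) = -493906 - (-37 - 520) = -493906 - 1*(-557) = -493906 + 557 = -493349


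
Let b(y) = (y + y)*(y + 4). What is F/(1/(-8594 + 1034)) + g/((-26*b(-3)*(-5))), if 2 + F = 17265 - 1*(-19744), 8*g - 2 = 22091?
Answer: -1745783042893/6240 ≈ -2.7977e+8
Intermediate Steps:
g = 22093/8 (g = ¼ + (⅛)*22091 = ¼ + 22091/8 = 22093/8 ≈ 2761.6)
F = 37007 (F = -2 + (17265 - 1*(-19744)) = -2 + (17265 + 19744) = -2 + 37009 = 37007)
b(y) = 2*y*(4 + y) (b(y) = (2*y)*(4 + y) = 2*y*(4 + y))
F/(1/(-8594 + 1034)) + g/((-26*b(-3)*(-5))) = 37007/(1/(-8594 + 1034)) + 22093/(8*((-52*(-3)*(4 - 3)*(-5)))) = 37007/(1/(-7560)) + 22093/(8*((-52*(-3)*(-5)))) = 37007/(-1/7560) + 22093/(8*((-26*(-6)*(-5)))) = 37007*(-7560) + 22093/(8*((156*(-5)))) = -279772920 + (22093/8)/(-780) = -279772920 + (22093/8)*(-1/780) = -279772920 - 22093/6240 = -1745783042893/6240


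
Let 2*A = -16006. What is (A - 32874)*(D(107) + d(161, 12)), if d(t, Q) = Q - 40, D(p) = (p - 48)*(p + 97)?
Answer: -490851016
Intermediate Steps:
A = -8003 (A = (½)*(-16006) = -8003)
D(p) = (-48 + p)*(97 + p)
d(t, Q) = -40 + Q
(A - 32874)*(D(107) + d(161, 12)) = (-8003 - 32874)*((-4656 + 107² + 49*107) + (-40 + 12)) = -40877*((-4656 + 11449 + 5243) - 28) = -40877*(12036 - 28) = -40877*12008 = -490851016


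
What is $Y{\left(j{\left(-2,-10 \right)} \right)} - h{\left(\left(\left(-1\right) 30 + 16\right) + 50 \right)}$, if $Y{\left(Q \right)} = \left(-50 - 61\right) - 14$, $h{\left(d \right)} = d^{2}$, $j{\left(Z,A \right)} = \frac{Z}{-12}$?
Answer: $-1421$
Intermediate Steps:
$j{\left(Z,A \right)} = - \frac{Z}{12}$ ($j{\left(Z,A \right)} = Z \left(- \frac{1}{12}\right) = - \frac{Z}{12}$)
$Y{\left(Q \right)} = -125$ ($Y{\left(Q \right)} = -111 - 14 = -125$)
$Y{\left(j{\left(-2,-10 \right)} \right)} - h{\left(\left(\left(-1\right) 30 + 16\right) + 50 \right)} = -125 - \left(\left(\left(-1\right) 30 + 16\right) + 50\right)^{2} = -125 - \left(\left(-30 + 16\right) + 50\right)^{2} = -125 - \left(-14 + 50\right)^{2} = -125 - 36^{2} = -125 - 1296 = -1421$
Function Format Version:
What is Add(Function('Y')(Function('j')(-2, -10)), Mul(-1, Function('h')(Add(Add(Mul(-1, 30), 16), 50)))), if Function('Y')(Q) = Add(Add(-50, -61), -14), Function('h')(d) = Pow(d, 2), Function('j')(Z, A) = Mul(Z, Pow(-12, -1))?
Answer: -1421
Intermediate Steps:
Function('j')(Z, A) = Mul(Rational(-1, 12), Z) (Function('j')(Z, A) = Mul(Z, Rational(-1, 12)) = Mul(Rational(-1, 12), Z))
Function('Y')(Q) = -125 (Function('Y')(Q) = Add(-111, -14) = -125)
Add(Function('Y')(Function('j')(-2, -10)), Mul(-1, Function('h')(Add(Add(Mul(-1, 30), 16), 50)))) = Add(-125, Mul(-1, Pow(Add(Add(Mul(-1, 30), 16), 50), 2))) = Add(-125, Mul(-1, Pow(Add(Add(-30, 16), 50), 2))) = Add(-125, Mul(-1, Pow(Add(-14, 50), 2))) = Add(-125, Mul(-1, Pow(36, 2))) = Add(-125, Mul(-1, 1296)) = Add(-125, -1296) = -1421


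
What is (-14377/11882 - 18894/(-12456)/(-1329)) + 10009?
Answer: 164040097016413/16391242764 ≈ 10008.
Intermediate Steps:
(-14377/11882 - 18894/(-12456)/(-1329)) + 10009 = (-14377*1/11882 - 18894*(-1/12456)*(-1/1329)) + 10009 = (-14377/11882 + (3149/2076)*(-1/1329)) + 10009 = (-14377/11882 - 3149/2759004) + 10009 = -19851808463/16391242764 + 10009 = 164040097016413/16391242764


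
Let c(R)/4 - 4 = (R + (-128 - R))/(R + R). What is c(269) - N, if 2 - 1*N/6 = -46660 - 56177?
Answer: -165978098/269 ≈ -6.1702e+5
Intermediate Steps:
c(R) = 16 - 256/R (c(R) = 16 + 4*((R + (-128 - R))/(R + R)) = 16 + 4*(-128*1/(2*R)) = 16 + 4*(-64/R) = 16 - 256/R)
N = 617034 (N = 12 - 6*(-46660 - 56177) = 12 - 6*(-102837) = 12 + 617022 = 617034)
c(269) - N = (16 - 256/269) - 1*617034 = (16 - 256*1/269) - 617034 = (16 - 256/269) - 617034 = 4048/269 - 617034 = -165978098/269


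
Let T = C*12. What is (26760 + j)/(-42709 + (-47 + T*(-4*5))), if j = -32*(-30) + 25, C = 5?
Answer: -27745/43956 ≈ -0.63120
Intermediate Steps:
T = 60 (T = 5*12 = 60)
j = 985 (j = 960 + 25 = 985)
(26760 + j)/(-42709 + (-47 + T*(-4*5))) = (26760 + 985)/(-42709 + (-47 + 60*(-4*5))) = 27745/(-42709 + (-47 + 60*(-20))) = 27745/(-42709 + (-47 - 1200)) = 27745/(-42709 - 1247) = 27745/(-43956) = 27745*(-1/43956) = -27745/43956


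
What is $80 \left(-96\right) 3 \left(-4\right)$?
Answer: $92160$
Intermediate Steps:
$80 \left(-96\right) 3 \left(-4\right) = \left(-7680\right) \left(-12\right) = 92160$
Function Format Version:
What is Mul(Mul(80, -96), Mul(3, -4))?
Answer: 92160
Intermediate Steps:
Mul(Mul(80, -96), Mul(3, -4)) = Mul(-7680, -12) = 92160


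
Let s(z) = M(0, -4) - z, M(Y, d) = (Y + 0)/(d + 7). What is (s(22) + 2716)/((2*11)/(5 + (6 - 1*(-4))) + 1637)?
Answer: 40410/24577 ≈ 1.6442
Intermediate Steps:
M(Y, d) = Y/(7 + d)
s(z) = -z (s(z) = 0/(7 - 4) - z = 0/3 - z = 0*(⅓) - z = 0 - z = -z)
(s(22) + 2716)/((2*11)/(5 + (6 - 1*(-4))) + 1637) = (-1*22 + 2716)/((2*11)/(5 + (6 - 1*(-4))) + 1637) = (-22 + 2716)/(22/(5 + (6 + 4)) + 1637) = 2694/(22/(5 + 10) + 1637) = 2694/(22/15 + 1637) = 2694/(24577/15) = 2694*(15/24577) = 40410/24577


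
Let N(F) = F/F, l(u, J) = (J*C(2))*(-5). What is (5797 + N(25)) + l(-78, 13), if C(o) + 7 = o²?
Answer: 5993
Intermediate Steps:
C(o) = -7 + o²
l(u, J) = 15*J (l(u, J) = (J*(-7 + 2²))*(-5) = (J*(-7 + 4))*(-5) = (J*(-3))*(-5) = -3*J*(-5) = 15*J)
N(F) = 1
(5797 + N(25)) + l(-78, 13) = (5797 + 1) + 15*13 = 5798 + 195 = 5993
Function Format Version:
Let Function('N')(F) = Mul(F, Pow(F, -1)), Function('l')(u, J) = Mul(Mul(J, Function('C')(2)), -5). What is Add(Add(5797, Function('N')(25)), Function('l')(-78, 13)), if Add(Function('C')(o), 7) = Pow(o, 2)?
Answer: 5993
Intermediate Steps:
Function('C')(o) = Add(-7, Pow(o, 2))
Function('l')(u, J) = Mul(15, J) (Function('l')(u, J) = Mul(Mul(J, Add(-7, Pow(2, 2))), -5) = Mul(Mul(J, Add(-7, 4)), -5) = Mul(Mul(J, -3), -5) = Mul(Mul(-3, J), -5) = Mul(15, J))
Function('N')(F) = 1
Add(Add(5797, Function('N')(25)), Function('l')(-78, 13)) = Add(Add(5797, 1), Mul(15, 13)) = Add(5798, 195) = 5993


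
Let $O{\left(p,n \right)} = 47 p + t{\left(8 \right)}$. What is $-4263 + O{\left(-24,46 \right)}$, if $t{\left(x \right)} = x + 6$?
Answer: $-5377$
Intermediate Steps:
$t{\left(x \right)} = 6 + x$
$O{\left(p,n \right)} = 14 + 47 p$ ($O{\left(p,n \right)} = 47 p + \left(6 + 8\right) = 47 p + 14 = 14 + 47 p$)
$-4263 + O{\left(-24,46 \right)} = -4263 + \left(14 + 47 \left(-24\right)\right) = -4263 + \left(14 - 1128\right) = -4263 - 1114 = -5377$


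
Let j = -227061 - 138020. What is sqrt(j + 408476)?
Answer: sqrt(43395) ≈ 208.31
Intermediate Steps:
j = -365081
sqrt(j + 408476) = sqrt(-365081 + 408476) = sqrt(43395)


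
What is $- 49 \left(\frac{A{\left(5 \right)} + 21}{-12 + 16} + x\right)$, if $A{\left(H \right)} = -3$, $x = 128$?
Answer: $- \frac{12985}{2} \approx -6492.5$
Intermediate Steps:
$- 49 \left(\frac{A{\left(5 \right)} + 21}{-12 + 16} + x\right) = - 49 \left(\frac{-3 + 21}{-12 + 16} + 128\right) = - 49 \left(\frac{18}{4} + 128\right) = - 49 \left(18 \cdot \frac{1}{4} + 128\right) = - 49 \left(\frac{9}{2} + 128\right) = \left(-49\right) \frac{265}{2} = - \frac{12985}{2}$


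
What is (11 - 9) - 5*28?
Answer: -138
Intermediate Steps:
(11 - 9) - 5*28 = 2 - 140 = -138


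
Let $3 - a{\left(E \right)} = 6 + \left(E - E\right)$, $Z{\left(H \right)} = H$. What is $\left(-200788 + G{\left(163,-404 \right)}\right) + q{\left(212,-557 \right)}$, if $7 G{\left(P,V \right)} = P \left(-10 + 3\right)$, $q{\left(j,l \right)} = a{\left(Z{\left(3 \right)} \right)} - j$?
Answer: $-201166$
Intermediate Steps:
$a{\left(E \right)} = -3$ ($a{\left(E \right)} = 3 - \left(6 + \left(E - E\right)\right) = 3 - \left(6 + 0\right) = 3 - 6 = -3$)
$q{\left(j,l \right)} = -3 - j$
$G{\left(P,V \right)} = - P$ ($G{\left(P,V \right)} = \frac{P \left(-10 + 3\right)}{7} = \frac{P \left(-7\right)}{7} = \frac{\left(-7\right) P}{7} = - P$)
$\left(-200788 + G{\left(163,-404 \right)}\right) + q{\left(212,-557 \right)} = \left(-200788 - 163\right) - 215 = -200951 - 215 = -201166$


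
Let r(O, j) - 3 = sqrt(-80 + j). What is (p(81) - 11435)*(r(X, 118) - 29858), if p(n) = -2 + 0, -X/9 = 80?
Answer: 341451635 - 11437*sqrt(38) ≈ 3.4138e+8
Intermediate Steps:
X = -720 (X = -9*80 = -720)
r(O, j) = 3 + sqrt(-80 + j)
p(n) = -2
(p(81) - 11435)*(r(X, 118) - 29858) = (-2 - 11435)*((3 + sqrt(-80 + 118)) - 29858) = -11437*((3 + sqrt(38)) - 29858) = -11437*(-29855 + sqrt(38)) = 341451635 - 11437*sqrt(38)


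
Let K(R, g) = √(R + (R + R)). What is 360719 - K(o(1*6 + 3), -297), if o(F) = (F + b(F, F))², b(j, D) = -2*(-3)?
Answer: 360719 - 15*√3 ≈ 3.6069e+5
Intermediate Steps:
b(j, D) = 6
o(F) = (6 + F)² (o(F) = (F + 6)² = (6 + F)²)
K(R, g) = √3*√R (K(R, g) = √(R + 2*R) = √(3*R) = √3*√R)
360719 - K(o(1*6 + 3), -297) = 360719 - √3*√((6 + (1*6 + 3))²) = 360719 - √3*√((6 + (6 + 3))²) = 360719 - √3*√((6 + 9)²) = 360719 - √3*√(15²) = 360719 - √3*√225 = 360719 - √3*15 = 360719 - 15*√3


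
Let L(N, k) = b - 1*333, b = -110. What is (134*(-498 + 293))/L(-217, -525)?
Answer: 27470/443 ≈ 62.009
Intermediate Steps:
L(N, k) = -443 (L(N, k) = -110 - 1*333 = -110 - 333 = -443)
(134*(-498 + 293))/L(-217, -525) = (134*(-498 + 293))/(-443) = (134*(-205))*(-1/443) = -27470*(-1/443) = 27470/443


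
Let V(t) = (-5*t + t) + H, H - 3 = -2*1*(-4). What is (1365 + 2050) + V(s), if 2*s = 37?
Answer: 3352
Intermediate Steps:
s = 37/2 (s = (½)*37 = 37/2 ≈ 18.500)
H = 11 (H = 3 - 2*1*(-4) = 3 - 2*(-4) = 3 + 8 = 11)
V(t) = 11 - 4*t (V(t) = (-5*t + t) + 11 = -4*t + 11 = 11 - 4*t)
(1365 + 2050) + V(s) = (1365 + 2050) + (11 - 4*37/2) = 3415 + (11 - 74) = 3415 - 63 = 3352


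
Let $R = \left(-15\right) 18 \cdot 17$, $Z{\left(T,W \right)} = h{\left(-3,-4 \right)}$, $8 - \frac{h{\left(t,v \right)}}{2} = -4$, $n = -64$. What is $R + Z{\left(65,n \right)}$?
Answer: $-4566$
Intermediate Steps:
$h{\left(t,v \right)} = 24$ ($h{\left(t,v \right)} = 16 - -8 = 16 + 8 = 24$)
$Z{\left(T,W \right)} = 24$
$R = -4590$ ($R = \left(-270\right) 17 = -4590$)
$R + Z{\left(65,n \right)} = -4590 + 24 = -4566$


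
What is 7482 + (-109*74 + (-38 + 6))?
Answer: -616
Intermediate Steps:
7482 + (-109*74 + (-38 + 6)) = 7482 + (-8066 - 32) = 7482 - 8098 = -616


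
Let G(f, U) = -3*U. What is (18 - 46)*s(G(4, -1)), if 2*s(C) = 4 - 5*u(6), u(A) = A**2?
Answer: 2464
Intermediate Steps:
s(C) = -88 (s(C) = (4 - 5*6**2)/2 = (4 - 5*36)/2 = (4 - 180)/2 = (1/2)*(-176) = -88)
(18 - 46)*s(G(4, -1)) = (18 - 46)*(-88) = -28*(-88) = 2464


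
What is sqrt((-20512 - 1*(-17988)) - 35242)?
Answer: I*sqrt(37766) ≈ 194.33*I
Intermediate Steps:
sqrt((-20512 - 1*(-17988)) - 35242) = sqrt((-20512 + 17988) - 35242) = sqrt(-2524 - 35242) = sqrt(-37766) = I*sqrt(37766)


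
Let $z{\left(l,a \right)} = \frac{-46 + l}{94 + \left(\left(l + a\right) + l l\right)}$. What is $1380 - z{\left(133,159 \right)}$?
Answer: $\frac{8314471}{6025} \approx 1380.0$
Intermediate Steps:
$z{\left(l,a \right)} = \frac{-46 + l}{94 + a + l + l^{2}}$ ($z{\left(l,a \right)} = \frac{-46 + l}{94 + \left(\left(a + l\right) + l^{2}\right)} = \frac{-46 + l}{94 + \left(a + l + l^{2}\right)} = \frac{-46 + l}{94 + a + l + l^{2}}$)
$1380 - z{\left(133,159 \right)} = 1380 - \frac{-46 + 133}{94 + 159 + 133 + 133^{2}} = 1380 - \frac{1}{94 + 159 + 133 + 17689} \cdot 87 = 1380 - \frac{1}{18075} \cdot 87 = 1380 - \frac{29}{6025} = \frac{8314471}{6025}$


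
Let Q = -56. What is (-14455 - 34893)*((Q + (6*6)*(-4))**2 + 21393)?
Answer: -3029621764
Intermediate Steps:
(-14455 - 34893)*((Q + (6*6)*(-4))**2 + 21393) = (-14455 - 34893)*((-56 + (6*6)*(-4))**2 + 21393) = -49348*((-56 + 36*(-4))**2 + 21393) = -49348*((-56 - 144)**2 + 21393) = -49348*((-200)**2 + 21393) = -49348*(40000 + 21393) = -49348*61393 = -3029621764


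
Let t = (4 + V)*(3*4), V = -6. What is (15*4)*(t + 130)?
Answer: 6360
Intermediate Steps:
t = -24 (t = (4 - 6)*(3*4) = -2*12 = -24)
(15*4)*(t + 130) = (15*4)*(-24 + 130) = 60*106 = 6360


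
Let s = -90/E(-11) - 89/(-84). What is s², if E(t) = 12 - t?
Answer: 30393169/3732624 ≈ 8.1426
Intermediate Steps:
s = -5513/1932 (s = -90/(12 - 1*(-11)) - 89/(-84) = -90/(12 + 11) - 89*(-1/84) = -90/23 + 89/84 = -5513/1932 ≈ -2.8535)
s² = (-5513/1932)² = 30393169/3732624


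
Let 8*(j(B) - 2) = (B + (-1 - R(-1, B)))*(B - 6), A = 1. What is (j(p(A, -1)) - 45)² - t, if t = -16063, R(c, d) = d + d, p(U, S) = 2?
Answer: 71141/4 ≈ 17785.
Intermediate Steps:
R(c, d) = 2*d
j(B) = 2 + (-1 - B)*(-6 + B)/8 (j(B) = 2 + ((B + (-1 - 2*B))*(B - 6))/8 = 2 + ((B + (-1 - 2*B))*(-6 + B))/8 = 2 + ((-1 - B)*(-6 + B))/8 = 2 + (-1 - B)*(-6 + B)/8)
(j(p(A, -1)) - 45)² - t = ((11/4 - ⅛*2² + (5/8)*2) - 45)² - 1*(-16063) = ((11/4 - ⅛*4 + 5/4) - 45)² + 16063 = ((11/4 - ½ + 5/4) - 45)² + 16063 = (7/2 - 45)² + 16063 = (-83/2)² + 16063 = 6889/4 + 16063 = 71141/4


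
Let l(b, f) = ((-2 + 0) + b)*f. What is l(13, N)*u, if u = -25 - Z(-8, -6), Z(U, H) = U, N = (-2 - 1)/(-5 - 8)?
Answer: -561/13 ≈ -43.154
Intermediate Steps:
N = 3/13 (N = -3/(-13) = -3*(-1/13) = 3/13 ≈ 0.23077)
u = -17 (u = -25 - 1*(-8) = -25 + 8 = -17)
l(b, f) = f*(-2 + b) (l(b, f) = (-2 + b)*f = f*(-2 + b))
l(13, N)*u = (3*(-2 + 13)/13)*(-17) = ((3/13)*11)*(-17) = (33/13)*(-17) = -561/13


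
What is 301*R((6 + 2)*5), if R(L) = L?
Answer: 12040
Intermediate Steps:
301*R((6 + 2)*5) = 301*((6 + 2)*5) = 301*(8*5) = 301*40 = 12040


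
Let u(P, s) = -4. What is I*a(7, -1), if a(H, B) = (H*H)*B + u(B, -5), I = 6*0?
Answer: 0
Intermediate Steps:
I = 0
a(H, B) = -4 + B*H² (a(H, B) = (H*H)*B - 4 = H²*B - 4 = B*H² - 4 = -4 + B*H²)
I*a(7, -1) = 0*(-4 - 1*7²) = 0*(-4 - 1*49) = 0*(-4 - 49) = 0*(-53) = 0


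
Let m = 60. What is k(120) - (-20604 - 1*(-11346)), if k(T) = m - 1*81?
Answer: 9237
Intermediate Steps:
k(T) = -21 (k(T) = 60 - 1*81 = 60 - 81 = -21)
k(120) - (-20604 - 1*(-11346)) = -21 - (-20604 - 1*(-11346)) = -21 - (-20604 + 11346) = -21 - 1*(-9258) = -21 + 9258 = 9237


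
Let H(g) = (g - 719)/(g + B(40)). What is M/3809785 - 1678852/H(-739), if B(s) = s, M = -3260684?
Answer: -106448912040106/132253965 ≈ -8.0488e+5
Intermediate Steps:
H(g) = (-719 + g)/(40 + g) (H(g) = (g - 719)/(g + 40) = (-719 + g)/(40 + g))
M/3809785 - 1678852/H(-739) = -3260684/3809785 - 1678852*(40 - 739)/(-719 - 739) = -3260684*1/3809785 - 1678852/(-1458/(-699)) = -465812/544255 - 1678852/((-1/699*(-1458))) = -465812/544255 - 1678852/486/233 = -465812/544255 - 1678852*233/486 = -465812/544255 - 195586258/243 = -106448912040106/132253965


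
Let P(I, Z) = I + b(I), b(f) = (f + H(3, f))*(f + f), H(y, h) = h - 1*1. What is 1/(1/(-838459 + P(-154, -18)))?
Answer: -743441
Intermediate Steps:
H(y, h) = -1 + h (H(y, h) = h - 1 = -1 + h)
b(f) = 2*f*(-1 + 2*f) (b(f) = (f + (-1 + f))*(f + f) = (-1 + 2*f)*(2*f) = 2*f*(-1 + 2*f))
P(I, Z) = I + 2*I*(-1 + 2*I)
1/(1/(-838459 + P(-154, -18))) = 1/(1/(-838459 - 154*(-1 + 4*(-154)))) = 1/(1/(-838459 - 154*(-1 - 616))) = 1/(1/(-838459 - 154*(-617))) = 1/(1/(-838459 + 95018)) = 1/(1/(-743441)) = 1/(-1/743441) = -743441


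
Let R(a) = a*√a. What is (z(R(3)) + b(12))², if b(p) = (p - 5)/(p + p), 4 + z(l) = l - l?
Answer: 7921/576 ≈ 13.752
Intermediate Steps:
R(a) = a^(3/2)
z(l) = -4 (z(l) = -4 + (l - l) = -4 + 0 = -4)
b(p) = (-5 + p)/(2*p) (b(p) = (-5 + p)/((2*p)) = (-5 + p)*(1/(2*p)) = (-5 + p)/(2*p))
(z(R(3)) + b(12))² = (-4 + (½)*(-5 + 12)/12)² = (-4 + (½)*(1/12)*7)² = (-4 + 7/24)² = (-89/24)² = 7921/576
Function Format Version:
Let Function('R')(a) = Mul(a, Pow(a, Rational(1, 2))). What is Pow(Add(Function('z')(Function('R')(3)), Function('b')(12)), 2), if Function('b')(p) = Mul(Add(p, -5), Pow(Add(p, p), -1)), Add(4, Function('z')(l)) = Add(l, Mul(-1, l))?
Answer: Rational(7921, 576) ≈ 13.752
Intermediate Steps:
Function('R')(a) = Pow(a, Rational(3, 2))
Function('z')(l) = -4 (Function('z')(l) = Add(-4, Add(l, Mul(-1, l))) = Add(-4, 0) = -4)
Function('b')(p) = Mul(Rational(1, 2), Pow(p, -1), Add(-5, p)) (Function('b')(p) = Mul(Add(-5, p), Pow(Mul(2, p), -1)) = Mul(Add(-5, p), Mul(Rational(1, 2), Pow(p, -1))) = Mul(Rational(1, 2), Pow(p, -1), Add(-5, p)))
Pow(Add(Function('z')(Function('R')(3)), Function('b')(12)), 2) = Pow(Add(-4, Mul(Rational(1, 2), Pow(12, -1), Add(-5, 12))), 2) = Pow(Add(-4, Mul(Rational(1, 2), Rational(1, 12), 7)), 2) = Pow(Add(-4, Rational(7, 24)), 2) = Pow(Rational(-89, 24), 2) = Rational(7921, 576)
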